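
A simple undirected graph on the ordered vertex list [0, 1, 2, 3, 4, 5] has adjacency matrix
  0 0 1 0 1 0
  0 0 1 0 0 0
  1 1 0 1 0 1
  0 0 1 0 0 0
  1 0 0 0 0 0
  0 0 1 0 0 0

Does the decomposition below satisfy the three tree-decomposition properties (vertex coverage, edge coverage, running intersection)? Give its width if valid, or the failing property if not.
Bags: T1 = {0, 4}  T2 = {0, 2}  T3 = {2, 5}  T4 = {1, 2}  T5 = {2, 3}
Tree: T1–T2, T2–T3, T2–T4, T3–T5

Vertex coverage: the bags together contain {0, 1, 2, 3, 4, 5}, the full vertex set. Edge coverage: each edge of G has both endpoints in at least one bag. Running intersection: for every vertex, the bags containing it form a connected subtree. All three properties hold, so this is a valid tree decomposition of width max|bag| − 1 = 1, and hence tw(G) ≤ 1.

Yes; width 1.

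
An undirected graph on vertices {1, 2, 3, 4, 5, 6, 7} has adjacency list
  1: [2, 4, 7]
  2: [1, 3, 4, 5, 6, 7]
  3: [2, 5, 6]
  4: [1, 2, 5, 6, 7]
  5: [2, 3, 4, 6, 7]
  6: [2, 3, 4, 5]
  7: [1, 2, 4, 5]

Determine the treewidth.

A width-3 tree decomposition is:
Bags: B1 = {2, 4, 5, 7}  B2 = {2, 4, 5, 6}  B3 = {2, 3, 5, 6}  B4 = {1, 2, 4, 7}
Tree: B1–B2, B2–B3, B1–B4
The largest bag has 4 vertices, giving width 3; this decomposition certifies tw(G) ≤ 3. For the lower bound, the 4 vertices {2, 3, 5, 6} are pairwise adjacent, and any tree decomposition puts a clique entirely inside one bag — forcing width ≥ 3. Therefore the treewidth is 3.

3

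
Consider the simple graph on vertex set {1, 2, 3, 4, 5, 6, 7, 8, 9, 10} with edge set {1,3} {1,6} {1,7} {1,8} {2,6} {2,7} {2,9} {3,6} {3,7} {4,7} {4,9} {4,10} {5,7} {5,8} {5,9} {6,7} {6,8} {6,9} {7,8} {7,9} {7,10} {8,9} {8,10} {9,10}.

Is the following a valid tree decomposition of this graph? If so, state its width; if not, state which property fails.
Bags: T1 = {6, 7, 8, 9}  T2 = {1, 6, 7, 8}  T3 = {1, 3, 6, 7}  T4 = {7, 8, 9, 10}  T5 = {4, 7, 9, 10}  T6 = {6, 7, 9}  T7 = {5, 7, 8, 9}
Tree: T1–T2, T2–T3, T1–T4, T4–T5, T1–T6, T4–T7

No — vertex 2 appears in no bag.

A tree decomposition must satisfy three properties: every vertex lies in some bag; for every edge, both endpoints lie together in some bag; and for every vertex, the bags containing it form a connected subtree. Here vertex 2 appears in no bag, so the decomposition is invalid.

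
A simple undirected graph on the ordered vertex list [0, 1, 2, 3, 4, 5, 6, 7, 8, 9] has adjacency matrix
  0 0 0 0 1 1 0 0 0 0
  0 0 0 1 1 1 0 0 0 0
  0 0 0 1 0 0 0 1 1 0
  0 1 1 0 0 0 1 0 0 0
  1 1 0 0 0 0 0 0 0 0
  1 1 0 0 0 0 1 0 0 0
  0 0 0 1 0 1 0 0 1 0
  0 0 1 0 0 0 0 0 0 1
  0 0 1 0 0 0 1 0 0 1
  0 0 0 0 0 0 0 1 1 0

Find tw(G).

2

A width-2 tree decomposition is:
Bags: B1 = {0, 1, 4}  B2 = {0, 1, 5}  B3 = {1, 3, 5}  B4 = {3, 5, 6}  B5 = {2, 3, 6}  B6 = {2, 6, 8}  B7 = {2, 7, 8}  B8 = {7, 8, 9}
Tree: B1–B2, B2–B3, B3–B4, B4–B5, B5–B6, B6–B7, B7–B8
Every bag has size at most 3, so the width is 3 − 1 = 2 and tw(G) ≤ 2. For the lower bound, G contains the cycle 4–0–5–1–4, so G is not a forest; only forests have treewidth ≤ 1, hence tw(G) ≥ 2. Therefore the treewidth is 2.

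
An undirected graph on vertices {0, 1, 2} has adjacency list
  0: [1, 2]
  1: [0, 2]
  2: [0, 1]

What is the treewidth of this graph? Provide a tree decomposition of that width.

A single bag containing all 3 vertices is trivially a valid decomposition of width 2. Conversely, {0, 1, 2} is a clique of size 3, and the vertices of any clique must share a bag in every tree decomposition; so some bag has ≥ 3 vertices and tw(G) ≥ 2. The upper and lower bounds meet at 2, so that is the treewidth.

Treewidth 2.
One such decomposition:
Bags: B1 = {0, 1, 2}
Tree: (single bag)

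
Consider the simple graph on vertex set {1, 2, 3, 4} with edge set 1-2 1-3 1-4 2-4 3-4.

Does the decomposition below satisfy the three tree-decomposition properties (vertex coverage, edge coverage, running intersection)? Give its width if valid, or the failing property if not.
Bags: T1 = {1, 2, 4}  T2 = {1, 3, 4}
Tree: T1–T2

Yes; width 2.

Every vertex of G appears in some bag (union = {1, 2, 3, 4}); every edge is covered by a bag; and for each vertex v the set of bags containing v is connected in the bag tree. The decomposition is therefore valid. The largest bag has 3 vertices, so the width is 2.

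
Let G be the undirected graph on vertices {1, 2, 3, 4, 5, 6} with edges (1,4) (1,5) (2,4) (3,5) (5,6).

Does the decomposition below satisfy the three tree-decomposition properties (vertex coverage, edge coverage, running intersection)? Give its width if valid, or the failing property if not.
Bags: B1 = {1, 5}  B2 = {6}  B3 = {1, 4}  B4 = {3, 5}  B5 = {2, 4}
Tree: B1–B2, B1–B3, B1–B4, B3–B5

A tree decomposition must satisfy three properties: every vertex lies in some bag; for every edge, both endpoints lie together in some bag; and for every vertex, the bags containing it form a connected subtree. Here edge (5,6) lies in no bag, so the decomposition is invalid.

No — edge (5,6) lies in no bag.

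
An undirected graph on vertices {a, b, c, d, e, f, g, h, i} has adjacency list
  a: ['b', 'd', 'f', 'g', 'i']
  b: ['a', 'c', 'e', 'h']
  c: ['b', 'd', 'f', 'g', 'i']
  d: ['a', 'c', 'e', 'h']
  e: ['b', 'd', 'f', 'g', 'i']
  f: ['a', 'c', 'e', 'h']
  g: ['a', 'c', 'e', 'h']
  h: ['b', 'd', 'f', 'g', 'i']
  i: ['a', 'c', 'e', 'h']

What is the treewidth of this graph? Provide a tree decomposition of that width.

Each bag holds 5 vertices, so the decomposition has width 4, which upper-bounds the treewidth. For the lower bound: the 5 vertex sets {e,g}, {b,c}, {h,i}, {a}, {f} are disjoint, each induces a connected subgraph, and every pair is joined by at least one edge of G. Contracting each set to a single vertex therefore yields K_{5} as a minor, and since treewidth is minor-monotone, tw(G) ≥ tw(K_{5}) = 4. Hence tw(G) = 4 exactly.

Treewidth 4.
Bags: B1 = {a, c, e, g, h}  B2 = {a, b, c, e, h}  B3 = {a, c, e, h, i}  B4 = {a, c, e, f, h}  B5 = {a, c, d, e, h}
Tree: B1–B2, B2–B3, B3–B4, B4–B5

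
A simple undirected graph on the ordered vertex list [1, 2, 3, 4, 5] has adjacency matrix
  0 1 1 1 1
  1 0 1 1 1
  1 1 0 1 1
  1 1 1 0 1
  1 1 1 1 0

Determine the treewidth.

4

A width-4 tree decomposition is:
Bags: B1 = {1, 2, 3, 4, 5}
Tree: (single bag)
A single bag containing all 5 vertices is trivially a valid decomposition of width 4. For the lower bound, the 5 vertices {1, 2, 3, 4, 5} are pairwise adjacent, and any tree decomposition puts a clique entirely inside one bag — forcing width ≥ 4. The upper and lower bounds meet at 4, so that is the treewidth.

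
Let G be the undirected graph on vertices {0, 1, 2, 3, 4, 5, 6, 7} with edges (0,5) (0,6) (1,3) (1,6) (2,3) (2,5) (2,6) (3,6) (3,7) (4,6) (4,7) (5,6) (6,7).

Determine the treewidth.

2

A width-2 tree decomposition is:
Bags: B1 = {3, 6, 7}  B2 = {2, 3, 6}  B3 = {2, 5, 6}  B4 = {1, 3, 6}  B5 = {4, 6, 7}  B6 = {0, 5, 6}
Tree: B1–B2, B2–B3, B1–B4, B1–B5, B3–B6
Each bag holds 3 vertices, so the decomposition has width 2, which upper-bounds the treewidth. For the lower bound, the 3 vertices {0, 5, 6} are pairwise adjacent, and any tree decomposition puts a clique entirely inside one bag — forcing width ≥ 2. Combining the bounds, tw(G) = 2.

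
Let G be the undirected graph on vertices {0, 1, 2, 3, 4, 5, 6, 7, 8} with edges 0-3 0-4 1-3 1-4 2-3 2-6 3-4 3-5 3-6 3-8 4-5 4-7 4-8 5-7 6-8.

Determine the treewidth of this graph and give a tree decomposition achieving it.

Each bag holds 3 vertices, so the decomposition has width 2, which upper-bounds the treewidth. Conversely, {2, 3, 6} is a clique of size 3, and the vertices of any clique must share a bag in every tree decomposition; so some bag has ≥ 3 vertices and tw(G) ≥ 2. Combining the bounds, tw(G) = 2.

Treewidth 2.
Bags: B1 = {3, 4, 8}  B2 = {3, 4, 5}  B3 = {4, 5, 7}  B4 = {3, 6, 8}  B5 = {0, 3, 4}  B6 = {2, 3, 6}  B7 = {1, 3, 4}
Tree: B1–B2, B2–B3, B1–B4, B1–B5, B4–B6, B1–B7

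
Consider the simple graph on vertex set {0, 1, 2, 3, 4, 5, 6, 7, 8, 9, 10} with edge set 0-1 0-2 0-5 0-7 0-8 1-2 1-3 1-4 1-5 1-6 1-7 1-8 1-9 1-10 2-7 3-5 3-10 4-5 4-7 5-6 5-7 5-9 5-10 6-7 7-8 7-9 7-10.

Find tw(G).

A width-3 tree decomposition is:
Bags: B1 = {1, 5, 6, 7}  B2 = {1, 4, 5, 7}  B3 = {0, 1, 5, 7}  B4 = {1, 5, 7, 9}  B5 = {1, 5, 7, 10}  B6 = {1, 3, 5, 10}  B7 = {0, 1, 7, 8}  B8 = {0, 1, 2, 7}
Tree: B1–B2, B1–B3, B3–B4, B4–B5, B5–B6, B3–B7, B3–B8
The largest bag has 4 vertices, giving width 3; this decomposition certifies tw(G) ≤ 3. For the lower bound, the 4 vertices {1, 3, 5, 10} are pairwise adjacent, and any tree decomposition puts a clique entirely inside one bag — forcing width ≥ 3. Therefore the treewidth is 3.

3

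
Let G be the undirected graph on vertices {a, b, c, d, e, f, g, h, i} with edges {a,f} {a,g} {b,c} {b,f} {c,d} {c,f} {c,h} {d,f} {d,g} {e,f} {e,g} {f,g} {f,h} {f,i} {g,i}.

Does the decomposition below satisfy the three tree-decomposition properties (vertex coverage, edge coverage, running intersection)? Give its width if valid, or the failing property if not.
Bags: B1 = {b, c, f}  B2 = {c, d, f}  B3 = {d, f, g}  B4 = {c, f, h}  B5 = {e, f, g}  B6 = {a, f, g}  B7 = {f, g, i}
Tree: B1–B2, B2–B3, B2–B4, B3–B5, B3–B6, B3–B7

Every vertex of G appears in some bag (union = {a, b, c, d, e, f, g, h, i}); every edge is covered by a bag; and for each vertex v the set of bags containing v is connected in the bag tree. The decomposition is therefore valid. The largest bag has 3 vertices, so the width is 2.

Yes; width 2.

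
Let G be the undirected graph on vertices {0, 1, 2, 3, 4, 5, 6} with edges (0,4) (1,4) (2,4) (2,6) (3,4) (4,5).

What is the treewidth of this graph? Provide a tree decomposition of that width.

The largest bag has 2 vertices, giving width 1; this decomposition certifies tw(G) ≤ 1. G has an edge, so its treewidth is at least 1. Combining the bounds, tw(G) = 1.

Treewidth 1.
One such decomposition:
Bags: B1 = {2, 6}  B2 = {2, 4}  B3 = {3, 4}  B4 = {0, 4}  B5 = {4, 5}  B6 = {1, 4}
Tree: B1–B2, B2–B3, B3–B4, B4–B5, B4–B6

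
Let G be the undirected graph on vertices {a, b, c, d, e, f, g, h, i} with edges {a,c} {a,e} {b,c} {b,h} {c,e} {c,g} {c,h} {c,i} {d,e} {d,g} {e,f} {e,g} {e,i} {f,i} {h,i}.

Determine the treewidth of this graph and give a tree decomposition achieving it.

The largest bag has 3 vertices, giving width 2; this decomposition certifies tw(G) ≤ 2. Conversely, {d, e, g} is a clique of size 3, and the vertices of any clique must share a bag in every tree decomposition; so some bag has ≥ 3 vertices and tw(G) ≥ 2. Hence tw(G) = 2 exactly.

Treewidth 2.
One such decomposition:
Bags: B1 = {c, e, g}  B2 = {c, e, i}  B3 = {c, h, i}  B4 = {b, c, h}  B5 = {e, f, i}  B6 = {a, c, e}  B7 = {d, e, g}
Tree: B1–B2, B2–B3, B3–B4, B2–B5, B1–B6, B1–B7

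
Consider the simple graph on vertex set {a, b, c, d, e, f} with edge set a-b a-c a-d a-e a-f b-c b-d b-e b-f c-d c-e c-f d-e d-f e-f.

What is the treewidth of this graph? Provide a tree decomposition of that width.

A single bag containing all 6 vertices is trivially a valid decomposition of width 5. Conversely, {a, b, c, d, e, f} is a clique of size 6, and the vertices of any clique must share a bag in every tree decomposition; so some bag has ≥ 6 vertices and tw(G) ≥ 5. Hence tw(G) = 5 exactly.

Treewidth 5.
One such decomposition:
Bags: B1 = {a, b, c, d, e, f}
Tree: (single bag)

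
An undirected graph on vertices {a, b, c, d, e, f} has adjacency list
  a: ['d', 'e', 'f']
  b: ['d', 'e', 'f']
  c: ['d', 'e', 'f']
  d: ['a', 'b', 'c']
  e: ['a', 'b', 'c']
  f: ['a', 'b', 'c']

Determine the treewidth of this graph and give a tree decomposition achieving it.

Each bag holds 4 vertices, so the decomposition has width 3, which upper-bounds the treewidth. For the lower bound: the 4 vertex sets {b,d}, {a,e}, {c}, {f} are disjoint, each induces a connected subgraph, and every pair is joined by at least one edge of G. Contracting each set to a single vertex therefore yields K_{4} as a minor, and since treewidth is minor-monotone, tw(G) ≥ tw(K_{4}) = 3. Combining the bounds, tw(G) = 3.

Treewidth 3.
One such decomposition:
Bags: B1 = {a, b, c, d}  B2 = {a, b, c, e}  B3 = {a, b, c, f}
Tree: B1–B2, B2–B3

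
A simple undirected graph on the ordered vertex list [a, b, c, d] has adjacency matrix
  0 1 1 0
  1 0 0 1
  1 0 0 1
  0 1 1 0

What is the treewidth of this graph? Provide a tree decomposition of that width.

The largest bag has 3 vertices, giving width 2; this decomposition certifies tw(G) ≤ 2. For the lower bound, G contains the cycle a–b–d–c–a, so G is not a forest; only forests have treewidth ≤ 1, hence tw(G) ≥ 2. The upper and lower bounds meet at 2, so that is the treewidth.

Treewidth 2.
One such decomposition:
Bags: B1 = {a, b, d}  B2 = {a, c, d}
Tree: B1–B2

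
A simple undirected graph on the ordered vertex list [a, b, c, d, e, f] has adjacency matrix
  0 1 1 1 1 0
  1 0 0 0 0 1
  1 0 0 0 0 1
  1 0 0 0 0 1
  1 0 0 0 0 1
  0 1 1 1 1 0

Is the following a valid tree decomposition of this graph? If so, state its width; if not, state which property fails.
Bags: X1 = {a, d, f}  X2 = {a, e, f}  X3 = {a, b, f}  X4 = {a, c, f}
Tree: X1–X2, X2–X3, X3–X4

Yes; width 2.

Every vertex of G appears in some bag (union = {a, b, c, d, e, f}); every edge is covered by a bag; and for each vertex v the set of bags containing v is connected in the bag tree. The decomposition is therefore valid. The largest bag has 3 vertices, so the width is 2.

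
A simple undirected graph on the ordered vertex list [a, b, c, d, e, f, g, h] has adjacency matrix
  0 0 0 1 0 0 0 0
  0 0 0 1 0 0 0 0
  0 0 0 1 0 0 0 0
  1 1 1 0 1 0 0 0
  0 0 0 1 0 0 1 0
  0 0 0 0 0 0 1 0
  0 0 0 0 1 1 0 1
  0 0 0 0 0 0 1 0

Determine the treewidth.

A width-1 tree decomposition is:
Bags: B1 = {e, g}  B2 = {d, e}  B3 = {a, d}  B4 = {g, h}  B5 = {f, g}  B6 = {b, d}  B7 = {c, d}
Tree: B1–B2, B2–B3, B1–B4, B1–B5, B3–B6, B3–B7
Each bag holds 2 vertices, so the decomposition has width 1, which upper-bounds the treewidth. Since G has at least one edge (e.g. g–e), it is not an edgeless graph, so tw(G) ≥ 1. Therefore the treewidth is 1.

1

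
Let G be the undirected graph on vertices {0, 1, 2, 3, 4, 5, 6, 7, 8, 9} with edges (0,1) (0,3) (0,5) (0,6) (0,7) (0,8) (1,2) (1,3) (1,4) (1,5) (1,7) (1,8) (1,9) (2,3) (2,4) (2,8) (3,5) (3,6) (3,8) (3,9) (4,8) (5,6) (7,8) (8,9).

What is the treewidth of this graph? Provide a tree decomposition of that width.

Every bag has size at most 4, so the width is 4 − 1 = 3 and tw(G) ≤ 3. Conversely, {0, 1, 3, 8} is a clique of size 4, and the vertices of any clique must share a bag in every tree decomposition; so some bag has ≥ 4 vertices and tw(G) ≥ 3. Combining the bounds, tw(G) = 3.

Treewidth 3.
One optimal decomposition is:
Bags: B1 = {0, 1, 3, 8}  B2 = {0, 1, 7, 8}  B3 = {0, 1, 3, 5}  B4 = {0, 3, 5, 6}  B5 = {1, 2, 3, 8}  B6 = {1, 3, 8, 9}  B7 = {1, 2, 4, 8}
Tree: B1–B2, B1–B3, B3–B4, B1–B5, B5–B6, B5–B7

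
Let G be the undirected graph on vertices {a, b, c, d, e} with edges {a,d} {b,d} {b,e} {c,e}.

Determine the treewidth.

A width-1 tree decomposition is:
Bags: B1 = {c, e}  B2 = {b, e}  B3 = {b, d}  B4 = {a, d}
Tree: B1–B2, B2–B3, B3–B4
The largest bag has 2 vertices, giving width 1; this decomposition certifies tw(G) ≤ 1. Any graph with an edge has treewidth ≥ 1, and G has the edge c–e. Hence tw(G) = 1 exactly.

1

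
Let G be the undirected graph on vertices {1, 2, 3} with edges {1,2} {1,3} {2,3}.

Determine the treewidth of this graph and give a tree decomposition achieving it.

A single bag containing all 3 vertices is trivially a valid decomposition of width 2. Conversely, {1, 2, 3} is a clique of size 3, and the vertices of any clique must share a bag in every tree decomposition; so some bag has ≥ 3 vertices and tw(G) ≥ 2. Hence tw(G) = 2 exactly.

Treewidth 2.
One optimal decomposition is:
Bags: B1 = {1, 2, 3}
Tree: (single bag)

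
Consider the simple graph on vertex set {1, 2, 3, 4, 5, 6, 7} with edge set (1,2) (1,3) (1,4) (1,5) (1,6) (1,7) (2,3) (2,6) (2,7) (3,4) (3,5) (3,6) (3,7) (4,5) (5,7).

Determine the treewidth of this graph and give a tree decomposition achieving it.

Every bag has size at most 4, so the width is 4 − 1 = 3 and tw(G) ≤ 3. On the other hand G contains the 4-clique {1, 2, 3, 6}. A clique must lie in a single bag of any decomposition, so no decomposition can have width below 3. Therefore the treewidth is 3.

Treewidth 3.
One optimal decomposition is:
Bags: B1 = {1, 2, 3, 7}  B2 = {1, 2, 3, 6}  B3 = {1, 3, 5, 7}  B4 = {1, 3, 4, 5}
Tree: B1–B2, B1–B3, B3–B4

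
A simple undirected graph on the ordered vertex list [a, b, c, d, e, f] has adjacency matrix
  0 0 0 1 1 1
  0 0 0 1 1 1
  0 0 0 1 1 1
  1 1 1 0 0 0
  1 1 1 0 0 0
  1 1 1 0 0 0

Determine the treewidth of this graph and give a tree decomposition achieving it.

Each bag holds 4 vertices, so the decomposition has width 3, which upper-bounds the treewidth. For the lower bound: the 4 vertex sets {c,f}, {a,d}, {b}, {e} are disjoint, each induces a connected subgraph, and every pair is joined by at least one edge of G. Contracting each set to a single vertex therefore yields K_{4} as a minor, and since treewidth is minor-monotone, tw(G) ≥ tw(K_{4}) = 3. Hence tw(G) = 3 exactly.

Treewidth 3.
One optimal decomposition is:
Bags: B1 = {a, b, c, f}  B2 = {a, b, c, d}  B3 = {a, b, c, e}
Tree: B1–B2, B2–B3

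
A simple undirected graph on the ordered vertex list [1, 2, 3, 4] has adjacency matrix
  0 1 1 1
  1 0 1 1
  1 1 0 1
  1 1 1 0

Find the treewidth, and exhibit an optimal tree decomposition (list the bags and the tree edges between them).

With just one bag of size 4, the width is 4 − 1 = 3, so tw(G) ≤ 3. For the lower bound, the 4 vertices {1, 2, 3, 4} are pairwise adjacent, and any tree decomposition puts a clique entirely inside one bag — forcing width ≥ 3. Therefore the treewidth is 3.

Treewidth 3.
One optimal decomposition is:
Bags: B1 = {1, 2, 3, 4}
Tree: (single bag)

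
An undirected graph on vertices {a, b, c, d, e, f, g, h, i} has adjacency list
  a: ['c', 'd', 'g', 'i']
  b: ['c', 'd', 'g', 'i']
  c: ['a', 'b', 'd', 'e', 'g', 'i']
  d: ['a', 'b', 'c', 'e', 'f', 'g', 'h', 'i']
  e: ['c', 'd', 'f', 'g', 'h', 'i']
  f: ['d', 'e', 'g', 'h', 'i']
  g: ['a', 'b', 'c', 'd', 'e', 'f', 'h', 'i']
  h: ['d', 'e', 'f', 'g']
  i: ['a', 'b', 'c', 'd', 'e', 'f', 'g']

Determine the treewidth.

A width-4 tree decomposition is:
Bags: B1 = {c, d, e, g, i}  B2 = {a, c, d, g, i}  B3 = {d, e, f, g, i}  B4 = {b, c, d, g, i}  B5 = {d, e, f, g, h}
Tree: B1–B2, B1–B3, B2–B4, B3–B5
The largest bag has 5 vertices, giving width 4; this decomposition certifies tw(G) ≤ 4. On the other hand G contains the 5-clique {d, e, f, g, h}. A clique must lie in a single bag of any decomposition, so no decomposition can have width below 4. Hence tw(G) = 4 exactly.

4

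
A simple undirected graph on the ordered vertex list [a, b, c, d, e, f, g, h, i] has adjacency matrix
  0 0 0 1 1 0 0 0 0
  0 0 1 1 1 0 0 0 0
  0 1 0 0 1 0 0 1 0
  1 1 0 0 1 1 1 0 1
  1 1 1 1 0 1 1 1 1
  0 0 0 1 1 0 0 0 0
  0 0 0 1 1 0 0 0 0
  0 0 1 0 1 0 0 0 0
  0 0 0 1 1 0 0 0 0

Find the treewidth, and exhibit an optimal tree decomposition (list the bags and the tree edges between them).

Each bag holds 3 vertices, so the decomposition has width 2, which upper-bounds the treewidth. On the other hand G contains the 3-clique {d, e, f}. A clique must lie in a single bag of any decomposition, so no decomposition can have width below 2. The upper and lower bounds meet at 2, so that is the treewidth.

Treewidth 2.
Bags: B1 = {b, d, e}  B2 = {d, e, f}  B3 = {b, c, e}  B4 = {c, e, h}  B5 = {a, d, e}  B6 = {d, e, g}  B7 = {d, e, i}
Tree: B1–B2, B1–B3, B3–B4, B2–B5, B2–B6, B5–B7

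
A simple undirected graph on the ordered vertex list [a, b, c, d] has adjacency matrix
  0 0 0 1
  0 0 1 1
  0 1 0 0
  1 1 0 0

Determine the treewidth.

1

A width-1 tree decomposition is:
Bags: B1 = {a, d}  B2 = {b, d}  B3 = {b, c}
Tree: B1–B2, B2–B3
Every bag has size at most 2, so the width is 2 − 1 = 1 and tw(G) ≤ 1. Since G has at least one edge (e.g. a–d), it is not an edgeless graph, so tw(G) ≥ 1. Therefore the treewidth is 1.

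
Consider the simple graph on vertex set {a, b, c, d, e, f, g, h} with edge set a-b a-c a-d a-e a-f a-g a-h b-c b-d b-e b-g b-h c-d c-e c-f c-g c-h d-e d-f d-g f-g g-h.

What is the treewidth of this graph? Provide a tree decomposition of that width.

Treewidth 4.
One optimal decomposition is:
Bags: B1 = {a, b, c, d, g}  B2 = {a, b, c, g, h}  B3 = {a, c, d, f, g}  B4 = {a, b, c, d, e}
Tree: B1–B2, B1–B3, B1–B4

Each bag holds 5 vertices, so the decomposition has width 4, which upper-bounds the treewidth. For the lower bound, the 5 vertices {a, c, d, f, g} are pairwise adjacent, and any tree decomposition puts a clique entirely inside one bag — forcing width ≥ 4. The upper and lower bounds meet at 4, so that is the treewidth.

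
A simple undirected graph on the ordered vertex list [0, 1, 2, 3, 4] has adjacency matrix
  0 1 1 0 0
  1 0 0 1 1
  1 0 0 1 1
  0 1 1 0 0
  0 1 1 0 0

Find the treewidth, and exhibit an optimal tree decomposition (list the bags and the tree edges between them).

Treewidth 2.
One optimal decomposition is:
Bags: B1 = {1, 2, 4}  B2 = {1, 2, 3}  B3 = {0, 1, 2}
Tree: B1–B2, B2–B3

Each bag holds 3 vertices, so the decomposition has width 2, which upper-bounds the treewidth. The edges 4–2–3–1–4 form a cycle, so G is not a tree and its treewidth is at least 2. Combining the bounds, tw(G) = 2.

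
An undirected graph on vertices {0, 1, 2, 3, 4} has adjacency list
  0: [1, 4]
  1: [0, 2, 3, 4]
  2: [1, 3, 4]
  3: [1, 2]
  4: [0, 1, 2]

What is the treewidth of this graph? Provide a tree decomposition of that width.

Treewidth 2.
Bags: B1 = {0, 1, 4}  B2 = {1, 2, 4}  B3 = {1, 2, 3}
Tree: B1–B2, B2–B3

Every bag has size at most 3, so the width is 3 − 1 = 2 and tw(G) ≤ 2. Conversely, {0, 1, 4} is a clique of size 3, and the vertices of any clique must share a bag in every tree decomposition; so some bag has ≥ 3 vertices and tw(G) ≥ 2. Therefore the treewidth is 2.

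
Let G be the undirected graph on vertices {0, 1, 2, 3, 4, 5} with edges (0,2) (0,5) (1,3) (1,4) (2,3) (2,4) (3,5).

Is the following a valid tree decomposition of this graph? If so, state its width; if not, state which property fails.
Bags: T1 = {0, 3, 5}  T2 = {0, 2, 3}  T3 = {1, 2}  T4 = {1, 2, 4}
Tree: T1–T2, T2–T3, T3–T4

No — edge (3,1) lies in no bag.

A tree decomposition must satisfy three properties: every vertex lies in some bag; for every edge, both endpoints lie together in some bag; and for every vertex, the bags containing it form a connected subtree. Here edge (3,1) lies in no bag, so the decomposition is invalid.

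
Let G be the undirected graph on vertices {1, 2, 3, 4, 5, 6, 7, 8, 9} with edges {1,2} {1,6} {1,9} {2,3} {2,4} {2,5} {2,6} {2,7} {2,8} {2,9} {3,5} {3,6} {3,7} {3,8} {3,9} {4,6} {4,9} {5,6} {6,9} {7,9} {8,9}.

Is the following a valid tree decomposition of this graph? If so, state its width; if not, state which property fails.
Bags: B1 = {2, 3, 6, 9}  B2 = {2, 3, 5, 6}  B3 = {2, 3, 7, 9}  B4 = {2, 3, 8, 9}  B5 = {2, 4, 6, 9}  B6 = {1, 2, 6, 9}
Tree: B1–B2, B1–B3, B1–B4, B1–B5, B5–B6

Yes; width 3.

Every vertex of G appears in some bag (union = {1, 2, 3, 4, 5, 6, 7, 8, 9}); every edge is covered by a bag; and for each vertex v the set of bags containing v is connected in the bag tree. The decomposition is therefore valid. The largest bag has 4 vertices, so the width is 3.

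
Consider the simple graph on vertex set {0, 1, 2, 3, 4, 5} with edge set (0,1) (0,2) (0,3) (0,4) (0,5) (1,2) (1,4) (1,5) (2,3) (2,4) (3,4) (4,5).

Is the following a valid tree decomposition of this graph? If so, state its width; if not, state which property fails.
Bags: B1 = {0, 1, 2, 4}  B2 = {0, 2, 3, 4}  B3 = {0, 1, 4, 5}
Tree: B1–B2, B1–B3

Checking the three conditions: (i) the bags cover all of {0, 1, 2, 3, 4, 5}; (ii) for each edge, some bag contains both endpoints; (iii) the bags containing any fixed vertex form a subtree. All hold, so the decomposition is valid with width 4 − 1 = 3.

Yes; width 3.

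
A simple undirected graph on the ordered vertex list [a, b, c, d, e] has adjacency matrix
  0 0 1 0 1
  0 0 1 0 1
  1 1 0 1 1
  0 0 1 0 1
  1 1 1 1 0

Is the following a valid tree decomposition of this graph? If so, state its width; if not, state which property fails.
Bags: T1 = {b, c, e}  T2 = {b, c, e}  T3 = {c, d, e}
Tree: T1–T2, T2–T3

No — vertex a appears in no bag.

A tree decomposition must satisfy three properties: every vertex lies in some bag; for every edge, both endpoints lie together in some bag; and for every vertex, the bags containing it form a connected subtree. Here vertex a appears in no bag, so the decomposition is invalid.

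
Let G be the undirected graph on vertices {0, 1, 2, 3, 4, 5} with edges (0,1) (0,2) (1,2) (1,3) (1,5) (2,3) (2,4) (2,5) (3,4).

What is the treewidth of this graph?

2

A width-2 tree decomposition is:
Bags: B1 = {1, 2, 5}  B2 = {0, 1, 2}  B3 = {1, 2, 3}  B4 = {2, 3, 4}
Tree: B1–B2, B2–B3, B3–B4
Every bag has size at most 3, so the width is 3 − 1 = 2 and tw(G) ≤ 2. On the other hand G contains the 3-clique {0, 1, 2}. A clique must lie in a single bag of any decomposition, so no decomposition can have width below 2. Therefore the treewidth is 2.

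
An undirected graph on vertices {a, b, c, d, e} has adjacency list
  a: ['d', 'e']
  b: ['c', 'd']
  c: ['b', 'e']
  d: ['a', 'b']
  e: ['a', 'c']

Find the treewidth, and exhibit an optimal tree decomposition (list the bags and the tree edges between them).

Treewidth 2.
One such decomposition:
Bags: B1 = {a, d, e}  B2 = {b, d, e}  B3 = {b, c, e}
Tree: B1–B2, B2–B3

Each bag holds 3 vertices, so the decomposition has width 2, which upper-bounds the treewidth. Since e–a–d–b–c–e is a cycle in G, G is not acyclic. Forests are exactly the graphs of treewidth ≤ 1, so tw(G) ≥ 2. Combining the bounds, tw(G) = 2.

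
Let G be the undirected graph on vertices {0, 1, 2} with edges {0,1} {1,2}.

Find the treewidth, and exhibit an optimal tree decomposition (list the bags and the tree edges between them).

Every bag has size at most 2, so the width is 2 − 1 = 1 and tw(G) ≤ 1. G has an edge, so its treewidth is at least 1. Hence tw(G) = 1 exactly.

Treewidth 1.
One such decomposition:
Bags: B1 = {1, 2}  B2 = {0, 1}
Tree: B1–B2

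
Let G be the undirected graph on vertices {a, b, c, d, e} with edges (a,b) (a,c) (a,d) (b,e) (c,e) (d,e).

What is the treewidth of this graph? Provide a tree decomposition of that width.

The largest bag has 3 vertices, giving width 2; this decomposition certifies tw(G) ≤ 2. The edges a–d–e–c–a form a cycle, so G is not a tree and its treewidth is at least 2. Combining the bounds, tw(G) = 2.

Treewidth 2.
One optimal decomposition is:
Bags: B1 = {a, d, e}  B2 = {a, c, e}  B3 = {a, b, e}
Tree: B1–B2, B2–B3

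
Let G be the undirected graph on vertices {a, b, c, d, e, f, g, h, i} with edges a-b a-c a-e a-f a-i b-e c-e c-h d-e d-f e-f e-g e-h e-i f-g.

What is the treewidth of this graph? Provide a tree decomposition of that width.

Treewidth 2.
Bags: B1 = {a, c, e}  B2 = {a, e, f}  B3 = {a, b, e}  B4 = {e, f, g}  B5 = {a, e, i}  B6 = {d, e, f}  B7 = {c, e, h}
Tree: B1–B2, B2–B3, B2–B4, B1–B5, B2–B6, B1–B7

Every bag has size at most 3, so the width is 3 − 1 = 2 and tw(G) ≤ 2. Conversely, {d, e, f} is a clique of size 3, and the vertices of any clique must share a bag in every tree decomposition; so some bag has ≥ 3 vertices and tw(G) ≥ 2. Hence tw(G) = 2 exactly.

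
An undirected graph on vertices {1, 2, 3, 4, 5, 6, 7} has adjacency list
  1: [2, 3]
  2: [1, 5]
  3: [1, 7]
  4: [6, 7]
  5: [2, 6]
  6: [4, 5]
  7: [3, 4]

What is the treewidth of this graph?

A width-2 tree decomposition is:
Bags: B1 = {4, 6, 7}  B2 = {3, 6, 7}  B3 = {1, 3, 6}  B4 = {1, 2, 6}  B5 = {2, 5, 6}
Tree: B1–B2, B2–B3, B3–B4, B4–B5
Each bag holds 3 vertices, so the decomposition has width 2, which upper-bounds the treewidth. Since 6–4–7–3–1–2–5–6 is a cycle in G, G is not acyclic. Forests are exactly the graphs of treewidth ≤ 1, so tw(G) ≥ 2. The upper and lower bounds meet at 2, so that is the treewidth.

2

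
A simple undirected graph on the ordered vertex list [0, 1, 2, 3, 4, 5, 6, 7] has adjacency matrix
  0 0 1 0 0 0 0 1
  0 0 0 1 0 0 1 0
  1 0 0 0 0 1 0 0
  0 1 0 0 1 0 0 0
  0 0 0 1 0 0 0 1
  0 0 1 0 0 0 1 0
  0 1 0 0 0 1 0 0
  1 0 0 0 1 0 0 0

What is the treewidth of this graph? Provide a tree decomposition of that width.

Treewidth 2.
Bags: B1 = {1, 3, 4}  B2 = {1, 4, 6}  B3 = {4, 5, 6}  B4 = {2, 4, 5}  B5 = {0, 2, 4}  B6 = {0, 4, 7}
Tree: B1–B2, B2–B3, B3–B4, B4–B5, B5–B6

Every bag has size at most 3, so the width is 3 − 1 = 2 and tw(G) ≤ 2. The edges 4–3–1–6–5–2–0–7–4 form a cycle, so G is not a tree and its treewidth is at least 2. The upper and lower bounds meet at 2, so that is the treewidth.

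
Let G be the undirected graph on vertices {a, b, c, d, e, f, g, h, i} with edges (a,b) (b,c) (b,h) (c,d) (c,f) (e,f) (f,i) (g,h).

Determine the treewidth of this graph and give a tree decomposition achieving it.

Treewidth 1.
One optimal decomposition is:
Bags: B1 = {c, f}  B2 = {e, f}  B3 = {b, c}  B4 = {c, d}  B5 = {b, h}  B6 = {a, b}  B7 = {f, i}  B8 = {g, h}
Tree: B1–B2, B1–B3, B3–B4, B3–B5, B3–B6, B2–B7, B5–B8

The largest bag has 2 vertices, giving width 1; this decomposition certifies tw(G) ≤ 1. Any graph with an edge has treewidth ≥ 1, and G has the edge c–f. Therefore the treewidth is 1.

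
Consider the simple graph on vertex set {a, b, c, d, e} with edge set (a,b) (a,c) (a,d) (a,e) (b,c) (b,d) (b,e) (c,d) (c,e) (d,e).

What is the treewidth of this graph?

4

A width-4 tree decomposition is:
Bags: B1 = {a, b, c, d, e}
Tree: (single bag)
A single bag containing all 5 vertices is trivially a valid decomposition of width 4. For the lower bound, the 5 vertices {a, b, c, d, e} are pairwise adjacent, and any tree decomposition puts a clique entirely inside one bag — forcing width ≥ 4. Therefore the treewidth is 4.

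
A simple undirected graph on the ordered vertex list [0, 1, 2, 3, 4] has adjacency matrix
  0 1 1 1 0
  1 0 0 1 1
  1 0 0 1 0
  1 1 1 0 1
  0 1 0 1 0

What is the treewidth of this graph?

2

A width-2 tree decomposition is:
Bags: B1 = {1, 3, 4}  B2 = {0, 1, 3}  B3 = {0, 2, 3}
Tree: B1–B2, B2–B3
The largest bag has 3 vertices, giving width 2; this decomposition certifies tw(G) ≤ 2. Conversely, {0, 1, 3} is a clique of size 3, and the vertices of any clique must share a bag in every tree decomposition; so some bag has ≥ 3 vertices and tw(G) ≥ 2. Hence tw(G) = 2 exactly.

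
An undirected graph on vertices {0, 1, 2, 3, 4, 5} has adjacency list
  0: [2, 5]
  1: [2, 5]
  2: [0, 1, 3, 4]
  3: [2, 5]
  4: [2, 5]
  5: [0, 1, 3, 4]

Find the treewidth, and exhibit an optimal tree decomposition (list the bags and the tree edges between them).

Treewidth 2.
One such decomposition:
Bags: B1 = {2, 4, 5}  B2 = {1, 2, 5}  B3 = {2, 3, 5}  B4 = {0, 2, 5}
Tree: B1–B2, B2–B3, B3–B4

Every bag has size at most 3, so the width is 3 − 1 = 2 and tw(G) ≤ 2. For the lower bound, G contains the cycle 5–4–2–1–5, so G is not a forest; only forests have treewidth ≤ 1, hence tw(G) ≥ 2. The upper and lower bounds meet at 2, so that is the treewidth.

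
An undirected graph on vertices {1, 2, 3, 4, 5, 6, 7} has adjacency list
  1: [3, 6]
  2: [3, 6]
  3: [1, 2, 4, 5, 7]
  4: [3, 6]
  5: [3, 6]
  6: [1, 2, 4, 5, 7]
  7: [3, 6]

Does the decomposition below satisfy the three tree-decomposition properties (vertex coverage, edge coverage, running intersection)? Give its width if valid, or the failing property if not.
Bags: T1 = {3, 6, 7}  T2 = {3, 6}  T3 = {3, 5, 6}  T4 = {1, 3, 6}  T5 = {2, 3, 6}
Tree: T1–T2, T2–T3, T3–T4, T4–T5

A tree decomposition must satisfy three properties: every vertex lies in some bag; for every edge, both endpoints lie together in some bag; and for every vertex, the bags containing it form a connected subtree. Here vertex 4 appears in no bag, so the decomposition is invalid.

No — vertex 4 appears in no bag.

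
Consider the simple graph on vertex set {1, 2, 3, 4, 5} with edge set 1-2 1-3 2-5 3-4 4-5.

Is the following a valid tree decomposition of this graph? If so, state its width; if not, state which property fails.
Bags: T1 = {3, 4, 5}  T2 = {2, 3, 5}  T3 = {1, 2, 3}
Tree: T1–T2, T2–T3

Checking the three conditions: (i) the bags cover all of {1, 2, 3, 4, 5}; (ii) for each edge, some bag contains both endpoints; (iii) the bags containing any fixed vertex form a subtree. All hold, so the decomposition is valid with width 3 − 1 = 2.

Yes; width 2.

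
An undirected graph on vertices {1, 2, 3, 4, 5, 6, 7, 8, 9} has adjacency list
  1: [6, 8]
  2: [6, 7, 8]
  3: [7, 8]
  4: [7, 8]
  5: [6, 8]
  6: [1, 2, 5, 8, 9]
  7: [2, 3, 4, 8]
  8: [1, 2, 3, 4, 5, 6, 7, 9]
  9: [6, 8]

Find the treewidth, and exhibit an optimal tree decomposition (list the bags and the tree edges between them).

Each bag holds 3 vertices, so the decomposition has width 2, which upper-bounds the treewidth. For the lower bound, the 3 vertices {3, 7, 8} are pairwise adjacent, and any tree decomposition puts a clique entirely inside one bag — forcing width ≥ 2. Combining the bounds, tw(G) = 2.

Treewidth 2.
Bags: B1 = {1, 6, 8}  B2 = {6, 8, 9}  B3 = {2, 6, 8}  B4 = {2, 7, 8}  B5 = {3, 7, 8}  B6 = {5, 6, 8}  B7 = {4, 7, 8}
Tree: B1–B2, B1–B3, B3–B4, B4–B5, B3–B6, B5–B7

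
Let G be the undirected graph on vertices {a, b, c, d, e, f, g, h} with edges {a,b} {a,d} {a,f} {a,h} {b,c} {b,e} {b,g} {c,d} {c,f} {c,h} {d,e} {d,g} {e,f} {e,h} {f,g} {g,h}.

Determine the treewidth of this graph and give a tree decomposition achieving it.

Every bag has size at most 5, so the width is 5 − 1 = 4 and tw(G) ≤ 4. For the lower bound: the 5 vertex sets {a,b}, {c,h}, {d,g}, {e}, {f} are disjoint, each induces a connected subgraph, and every pair is joined by at least one edge of G. Contracting each set to a single vertex therefore yields K_{5} as a minor, and since treewidth is minor-monotone, tw(G) ≥ tw(K_{5}) = 4. Therefore the treewidth is 4.

Treewidth 4.
One optimal decomposition is:
Bags: B1 = {a, b, c, e, g}  B2 = {a, c, e, g, h}  B3 = {a, c, d, e, g}  B4 = {a, c, e, f, g}
Tree: B1–B2, B2–B3, B3–B4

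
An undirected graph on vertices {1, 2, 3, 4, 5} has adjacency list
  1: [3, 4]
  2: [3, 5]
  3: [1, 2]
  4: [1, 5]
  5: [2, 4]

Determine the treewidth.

2

A width-2 tree decomposition is:
Bags: B1 = {2, 3, 5}  B2 = {3, 4, 5}  B3 = {1, 3, 4}
Tree: B1–B2, B2–B3
The largest bag has 3 vertices, giving width 2; this decomposition certifies tw(G) ≤ 2. For the lower bound, G contains the cycle 3–2–5–4–1–3, so G is not a forest; only forests have treewidth ≤ 1, hence tw(G) ≥ 2. The upper and lower bounds meet at 2, so that is the treewidth.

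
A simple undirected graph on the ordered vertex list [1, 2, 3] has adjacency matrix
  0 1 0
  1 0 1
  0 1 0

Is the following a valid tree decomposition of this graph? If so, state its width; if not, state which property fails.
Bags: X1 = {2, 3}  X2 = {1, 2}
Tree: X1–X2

Vertex coverage: the bags together contain {1, 2, 3}, the full vertex set. Edge coverage: each edge of G has both endpoints in at least one bag. Running intersection: for every vertex, the bags containing it form a connected subtree. All three properties hold, so this is a valid tree decomposition of width max|bag| − 1 = 1, and hence tw(G) ≤ 1.

Yes; width 1.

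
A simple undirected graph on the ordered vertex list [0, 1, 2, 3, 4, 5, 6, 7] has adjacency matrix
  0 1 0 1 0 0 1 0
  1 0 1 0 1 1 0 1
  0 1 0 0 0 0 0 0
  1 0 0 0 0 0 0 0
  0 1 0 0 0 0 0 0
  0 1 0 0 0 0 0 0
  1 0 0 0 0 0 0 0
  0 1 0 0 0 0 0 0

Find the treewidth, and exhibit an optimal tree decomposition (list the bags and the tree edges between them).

Every bag has size at most 2, so the width is 2 − 1 = 1 and tw(G) ≤ 1. Since G has at least one edge (e.g. 0–1), it is not an edgeless graph, so tw(G) ≥ 1. Hence tw(G) = 1 exactly.

Treewidth 1.
One optimal decomposition is:
Bags: B1 = {0, 1}  B2 = {1, 2}  B3 = {1, 7}  B4 = {0, 6}  B5 = {1, 4}  B6 = {1, 5}  B7 = {0, 3}
Tree: B1–B2, B2–B3, B1–B4, B1–B5, B2–B6, B4–B7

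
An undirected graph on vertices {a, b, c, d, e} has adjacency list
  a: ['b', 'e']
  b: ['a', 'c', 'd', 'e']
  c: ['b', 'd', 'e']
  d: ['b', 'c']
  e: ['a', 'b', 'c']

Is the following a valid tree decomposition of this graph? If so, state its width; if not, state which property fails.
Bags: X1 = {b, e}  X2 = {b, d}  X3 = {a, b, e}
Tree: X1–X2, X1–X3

No — vertex c appears in no bag.

A tree decomposition must satisfy three properties: every vertex lies in some bag; for every edge, both endpoints lie together in some bag; and for every vertex, the bags containing it form a connected subtree. Here vertex c appears in no bag, so the decomposition is invalid.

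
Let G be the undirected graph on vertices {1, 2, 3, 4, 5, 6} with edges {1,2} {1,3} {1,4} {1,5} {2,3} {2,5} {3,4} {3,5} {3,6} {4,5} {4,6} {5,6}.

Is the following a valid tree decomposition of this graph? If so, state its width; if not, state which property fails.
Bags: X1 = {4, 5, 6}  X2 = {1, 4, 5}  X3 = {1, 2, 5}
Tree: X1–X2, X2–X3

A tree decomposition must satisfy three properties: every vertex lies in some bag; for every edge, both endpoints lie together in some bag; and for every vertex, the bags containing it form a connected subtree. Here vertex 3 appears in no bag, so the decomposition is invalid.

No — vertex 3 appears in no bag.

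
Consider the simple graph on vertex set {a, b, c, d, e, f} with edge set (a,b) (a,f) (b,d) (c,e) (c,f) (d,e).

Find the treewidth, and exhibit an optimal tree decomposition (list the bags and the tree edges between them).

Treewidth 2.
One such decomposition:
Bags: B1 = {c, e, f}  B2 = {a, e, f}  B3 = {a, b, e}  B4 = {b, d, e}
Tree: B1–B2, B2–B3, B3–B4

Each bag holds 3 vertices, so the decomposition has width 2, which upper-bounds the treewidth. Since e–c–f–a–b–d–e is a cycle in G, G is not acyclic. Forests are exactly the graphs of treewidth ≤ 1, so tw(G) ≥ 2. Hence tw(G) = 2 exactly.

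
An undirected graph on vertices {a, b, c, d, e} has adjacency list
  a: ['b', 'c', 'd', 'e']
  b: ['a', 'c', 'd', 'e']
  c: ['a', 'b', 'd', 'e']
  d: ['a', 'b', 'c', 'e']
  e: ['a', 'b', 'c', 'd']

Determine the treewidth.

A width-4 tree decomposition is:
Bags: B1 = {a, b, c, d, e}
Tree: (single bag)
With just one bag of size 5, the width is 5 − 1 = 4, so tw(G) ≤ 4. On the other hand G contains the 5-clique {a, b, c, d, e}. A clique must lie in a single bag of any decomposition, so no decomposition can have width below 4. Combining the bounds, tw(G) = 4.

4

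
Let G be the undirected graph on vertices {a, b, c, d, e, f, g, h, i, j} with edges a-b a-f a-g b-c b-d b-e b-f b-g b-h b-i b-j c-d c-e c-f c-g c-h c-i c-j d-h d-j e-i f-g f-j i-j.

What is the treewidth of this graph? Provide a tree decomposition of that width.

Treewidth 3.
Bags: B1 = {b, c, f, g}  B2 = {b, c, f, j}  B3 = {b, c, d, j}  B4 = {b, c, i, j}  B5 = {a, b, f, g}  B6 = {b, c, d, h}  B7 = {b, c, e, i}
Tree: B1–B2, B2–B3, B2–B4, B1–B5, B3–B6, B4–B7

The largest bag has 4 vertices, giving width 3; this decomposition certifies tw(G) ≤ 3. For the lower bound, the 4 vertices {b, c, f, g} are pairwise adjacent, and any tree decomposition puts a clique entirely inside one bag — forcing width ≥ 3. The upper and lower bounds meet at 3, so that is the treewidth.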